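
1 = 1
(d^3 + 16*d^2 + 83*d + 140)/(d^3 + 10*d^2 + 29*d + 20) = (d + 7)/(d + 1)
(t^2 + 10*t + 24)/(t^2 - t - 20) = (t + 6)/(t - 5)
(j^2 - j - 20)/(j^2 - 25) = (j + 4)/(j + 5)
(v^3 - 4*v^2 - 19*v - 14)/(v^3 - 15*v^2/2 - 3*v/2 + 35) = 2*(v + 1)/(2*v - 5)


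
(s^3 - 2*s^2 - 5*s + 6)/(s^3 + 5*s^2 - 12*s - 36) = (s - 1)/(s + 6)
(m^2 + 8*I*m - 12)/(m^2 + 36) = (m + 2*I)/(m - 6*I)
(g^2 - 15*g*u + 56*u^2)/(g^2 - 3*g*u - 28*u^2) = (g - 8*u)/(g + 4*u)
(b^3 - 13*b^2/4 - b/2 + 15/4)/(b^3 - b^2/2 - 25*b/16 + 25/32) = 8*(b^2 - 2*b - 3)/(8*b^2 + 6*b - 5)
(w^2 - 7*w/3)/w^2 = (w - 7/3)/w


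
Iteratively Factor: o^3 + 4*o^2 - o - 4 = (o + 4)*(o^2 - 1) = (o - 1)*(o + 4)*(o + 1)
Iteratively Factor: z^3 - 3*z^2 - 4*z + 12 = (z - 3)*(z^2 - 4) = (z - 3)*(z + 2)*(z - 2)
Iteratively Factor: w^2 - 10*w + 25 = (w - 5)*(w - 5)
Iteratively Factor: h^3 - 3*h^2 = (h)*(h^2 - 3*h) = h*(h - 3)*(h)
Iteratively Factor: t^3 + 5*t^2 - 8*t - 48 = (t + 4)*(t^2 + t - 12) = (t - 3)*(t + 4)*(t + 4)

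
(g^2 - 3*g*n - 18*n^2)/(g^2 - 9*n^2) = (g - 6*n)/(g - 3*n)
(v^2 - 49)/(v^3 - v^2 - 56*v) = (v - 7)/(v*(v - 8))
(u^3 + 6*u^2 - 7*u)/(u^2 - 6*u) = (u^2 + 6*u - 7)/(u - 6)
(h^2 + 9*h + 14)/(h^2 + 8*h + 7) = (h + 2)/(h + 1)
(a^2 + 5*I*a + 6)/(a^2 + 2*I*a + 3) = (a + 6*I)/(a + 3*I)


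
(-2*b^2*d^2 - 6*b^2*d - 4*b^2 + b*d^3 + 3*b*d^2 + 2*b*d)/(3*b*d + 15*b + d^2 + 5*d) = b*(-2*b*d^2 - 6*b*d - 4*b + d^3 + 3*d^2 + 2*d)/(3*b*d + 15*b + d^2 + 5*d)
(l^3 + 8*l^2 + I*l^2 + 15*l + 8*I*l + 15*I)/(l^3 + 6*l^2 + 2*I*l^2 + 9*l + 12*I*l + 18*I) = (l^2 + l*(5 + I) + 5*I)/(l^2 + l*(3 + 2*I) + 6*I)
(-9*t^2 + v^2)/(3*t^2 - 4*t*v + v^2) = (-3*t - v)/(t - v)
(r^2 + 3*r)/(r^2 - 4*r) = (r + 3)/(r - 4)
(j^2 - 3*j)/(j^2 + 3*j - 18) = j/(j + 6)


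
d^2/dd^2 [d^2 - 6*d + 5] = 2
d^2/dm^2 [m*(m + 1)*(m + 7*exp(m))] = 7*m^2*exp(m) + 35*m*exp(m) + 6*m + 28*exp(m) + 2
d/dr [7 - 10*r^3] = -30*r^2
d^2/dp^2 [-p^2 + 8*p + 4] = -2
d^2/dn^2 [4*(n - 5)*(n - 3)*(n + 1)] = 24*n - 56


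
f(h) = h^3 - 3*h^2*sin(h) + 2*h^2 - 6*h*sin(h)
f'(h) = -3*h^2*cos(h) + 3*h^2 - 6*h*sin(h) - 6*h*cos(h) + 4*h - 6*sin(h)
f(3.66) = 106.61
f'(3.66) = 122.66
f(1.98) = -6.09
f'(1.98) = 12.68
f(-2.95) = -6.67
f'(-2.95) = 20.33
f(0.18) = -0.14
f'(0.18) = -1.61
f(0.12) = -0.06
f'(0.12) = -1.04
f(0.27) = -0.32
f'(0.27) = -2.51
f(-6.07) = -165.64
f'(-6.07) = 20.25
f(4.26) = 185.56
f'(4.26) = 134.84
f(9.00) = 768.60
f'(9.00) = 524.88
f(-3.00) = -7.73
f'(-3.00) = 22.22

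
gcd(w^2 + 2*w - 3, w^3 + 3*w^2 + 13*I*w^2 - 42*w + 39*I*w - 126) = w + 3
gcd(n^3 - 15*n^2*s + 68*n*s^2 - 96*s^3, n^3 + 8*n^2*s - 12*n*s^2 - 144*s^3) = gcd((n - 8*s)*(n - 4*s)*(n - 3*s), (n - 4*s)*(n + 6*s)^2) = -n + 4*s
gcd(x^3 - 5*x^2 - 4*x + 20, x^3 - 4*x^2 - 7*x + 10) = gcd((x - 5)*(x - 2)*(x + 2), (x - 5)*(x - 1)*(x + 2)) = x^2 - 3*x - 10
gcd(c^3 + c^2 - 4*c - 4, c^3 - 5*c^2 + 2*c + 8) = c^2 - c - 2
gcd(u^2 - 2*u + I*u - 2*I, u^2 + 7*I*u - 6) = u + I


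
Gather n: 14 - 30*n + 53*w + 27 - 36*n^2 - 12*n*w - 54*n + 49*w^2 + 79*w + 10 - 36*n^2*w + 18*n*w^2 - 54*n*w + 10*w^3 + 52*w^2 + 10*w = n^2*(-36*w - 36) + n*(18*w^2 - 66*w - 84) + 10*w^3 + 101*w^2 + 142*w + 51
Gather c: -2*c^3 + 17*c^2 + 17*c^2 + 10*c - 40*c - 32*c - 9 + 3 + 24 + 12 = -2*c^3 + 34*c^2 - 62*c + 30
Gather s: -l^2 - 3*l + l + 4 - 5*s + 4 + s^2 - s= -l^2 - 2*l + s^2 - 6*s + 8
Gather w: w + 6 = w + 6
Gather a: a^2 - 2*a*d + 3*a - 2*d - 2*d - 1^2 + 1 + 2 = a^2 + a*(3 - 2*d) - 4*d + 2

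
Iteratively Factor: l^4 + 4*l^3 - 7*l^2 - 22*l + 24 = (l - 2)*(l^3 + 6*l^2 + 5*l - 12) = (l - 2)*(l + 4)*(l^2 + 2*l - 3) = (l - 2)*(l - 1)*(l + 4)*(l + 3)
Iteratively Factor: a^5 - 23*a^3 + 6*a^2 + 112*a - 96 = (a - 2)*(a^4 + 2*a^3 - 19*a^2 - 32*a + 48) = (a - 2)*(a + 4)*(a^3 - 2*a^2 - 11*a + 12) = (a - 2)*(a + 3)*(a + 4)*(a^2 - 5*a + 4) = (a - 2)*(a - 1)*(a + 3)*(a + 4)*(a - 4)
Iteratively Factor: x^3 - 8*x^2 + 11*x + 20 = (x - 4)*(x^2 - 4*x - 5) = (x - 5)*(x - 4)*(x + 1)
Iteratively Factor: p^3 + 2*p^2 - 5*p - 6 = (p + 3)*(p^2 - p - 2) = (p - 2)*(p + 3)*(p + 1)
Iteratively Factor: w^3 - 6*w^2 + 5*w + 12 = (w - 3)*(w^2 - 3*w - 4) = (w - 3)*(w + 1)*(w - 4)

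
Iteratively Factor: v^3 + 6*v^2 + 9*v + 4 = (v + 4)*(v^2 + 2*v + 1) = (v + 1)*(v + 4)*(v + 1)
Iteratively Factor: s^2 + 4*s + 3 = (s + 1)*(s + 3)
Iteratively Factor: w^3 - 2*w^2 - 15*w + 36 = (w + 4)*(w^2 - 6*w + 9) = (w - 3)*(w + 4)*(w - 3)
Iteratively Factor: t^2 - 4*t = (t - 4)*(t)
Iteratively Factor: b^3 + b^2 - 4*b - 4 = (b + 2)*(b^2 - b - 2) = (b - 2)*(b + 2)*(b + 1)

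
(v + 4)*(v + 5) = v^2 + 9*v + 20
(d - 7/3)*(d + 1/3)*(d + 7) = d^3 + 5*d^2 - 133*d/9 - 49/9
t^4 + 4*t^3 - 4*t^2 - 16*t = t*(t - 2)*(t + 2)*(t + 4)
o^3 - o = o*(o - 1)*(o + 1)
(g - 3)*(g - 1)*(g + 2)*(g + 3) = g^4 + g^3 - 11*g^2 - 9*g + 18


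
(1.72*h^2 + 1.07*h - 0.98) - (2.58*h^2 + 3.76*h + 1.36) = -0.86*h^2 - 2.69*h - 2.34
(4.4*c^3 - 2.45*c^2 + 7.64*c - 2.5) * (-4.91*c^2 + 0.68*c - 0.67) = -21.604*c^5 + 15.0215*c^4 - 42.1264*c^3 + 19.1117*c^2 - 6.8188*c + 1.675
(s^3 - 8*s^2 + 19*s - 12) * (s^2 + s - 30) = s^5 - 7*s^4 - 19*s^3 + 247*s^2 - 582*s + 360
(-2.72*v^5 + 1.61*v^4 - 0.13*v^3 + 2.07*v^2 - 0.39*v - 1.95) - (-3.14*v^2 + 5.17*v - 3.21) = -2.72*v^5 + 1.61*v^4 - 0.13*v^3 + 5.21*v^2 - 5.56*v + 1.26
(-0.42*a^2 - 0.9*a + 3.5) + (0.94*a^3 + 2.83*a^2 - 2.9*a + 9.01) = 0.94*a^3 + 2.41*a^2 - 3.8*a + 12.51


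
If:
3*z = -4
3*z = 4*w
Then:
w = -1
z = -4/3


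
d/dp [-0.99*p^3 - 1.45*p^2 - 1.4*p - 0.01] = -2.97*p^2 - 2.9*p - 1.4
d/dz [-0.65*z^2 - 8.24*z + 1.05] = -1.3*z - 8.24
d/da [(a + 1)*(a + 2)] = 2*a + 3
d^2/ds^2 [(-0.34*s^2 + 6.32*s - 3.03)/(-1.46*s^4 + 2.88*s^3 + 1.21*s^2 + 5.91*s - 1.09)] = (4.348464*s^8 - 170.238336*s^7 + 561.205816*s^6 - 594.545808*s^5 - 301.814364*s^4 + 472.233964*s^3 + 42.8058059999999*s^2 + 137.064966*s + 139.039112)/(3.112136*s^12 - 18.417024*s^11 + 28.591764*s^10 - 31.154292*s^9 + 132.376626*s^8 - 124.565292*s^7 + 43.211633*s^6 - 361.377729*s^5 - 5.48148599999998*s^4 - 169.922061*s^3 + 109.902084*s^2 - 21.065013*s + 1.295029)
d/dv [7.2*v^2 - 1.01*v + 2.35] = 14.4*v - 1.01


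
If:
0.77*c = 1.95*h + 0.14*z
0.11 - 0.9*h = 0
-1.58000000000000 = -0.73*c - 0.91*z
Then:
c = 0.55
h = 0.12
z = 1.30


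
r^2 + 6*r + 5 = (r + 1)*(r + 5)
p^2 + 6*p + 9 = (p + 3)^2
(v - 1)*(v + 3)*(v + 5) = v^3 + 7*v^2 + 7*v - 15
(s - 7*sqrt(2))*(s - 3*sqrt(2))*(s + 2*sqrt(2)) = s^3 - 8*sqrt(2)*s^2 + 2*s + 84*sqrt(2)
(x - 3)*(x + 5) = x^2 + 2*x - 15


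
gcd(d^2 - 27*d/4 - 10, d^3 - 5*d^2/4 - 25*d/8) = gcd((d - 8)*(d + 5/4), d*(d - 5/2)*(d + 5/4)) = d + 5/4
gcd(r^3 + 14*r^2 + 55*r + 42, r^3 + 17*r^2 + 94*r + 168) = r^2 + 13*r + 42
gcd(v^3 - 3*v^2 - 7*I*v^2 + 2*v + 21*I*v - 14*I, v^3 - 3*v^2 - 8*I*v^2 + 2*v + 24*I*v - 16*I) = v^2 - 3*v + 2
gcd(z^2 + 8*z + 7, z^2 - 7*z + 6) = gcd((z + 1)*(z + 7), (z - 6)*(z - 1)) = 1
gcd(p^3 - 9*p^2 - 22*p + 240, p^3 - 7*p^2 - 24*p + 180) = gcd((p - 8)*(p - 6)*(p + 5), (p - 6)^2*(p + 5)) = p^2 - p - 30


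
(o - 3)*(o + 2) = o^2 - o - 6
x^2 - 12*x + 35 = (x - 7)*(x - 5)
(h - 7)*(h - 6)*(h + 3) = h^3 - 10*h^2 + 3*h + 126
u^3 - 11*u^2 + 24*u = u*(u - 8)*(u - 3)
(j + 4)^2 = j^2 + 8*j + 16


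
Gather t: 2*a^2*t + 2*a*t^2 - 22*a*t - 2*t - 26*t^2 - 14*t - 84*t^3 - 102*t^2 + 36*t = -84*t^3 + t^2*(2*a - 128) + t*(2*a^2 - 22*a + 20)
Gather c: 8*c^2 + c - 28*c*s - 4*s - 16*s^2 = 8*c^2 + c*(1 - 28*s) - 16*s^2 - 4*s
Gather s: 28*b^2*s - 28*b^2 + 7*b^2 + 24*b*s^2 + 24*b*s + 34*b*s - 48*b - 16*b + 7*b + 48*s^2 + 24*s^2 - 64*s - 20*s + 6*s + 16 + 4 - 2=-21*b^2 - 57*b + s^2*(24*b + 72) + s*(28*b^2 + 58*b - 78) + 18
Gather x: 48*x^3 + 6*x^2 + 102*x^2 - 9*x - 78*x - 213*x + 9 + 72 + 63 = 48*x^3 + 108*x^2 - 300*x + 144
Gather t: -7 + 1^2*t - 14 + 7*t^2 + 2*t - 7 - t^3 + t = -t^3 + 7*t^2 + 4*t - 28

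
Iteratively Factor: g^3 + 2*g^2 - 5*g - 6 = (g - 2)*(g^2 + 4*g + 3) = (g - 2)*(g + 3)*(g + 1)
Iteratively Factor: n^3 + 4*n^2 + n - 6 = (n - 1)*(n^2 + 5*n + 6) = (n - 1)*(n + 3)*(n + 2)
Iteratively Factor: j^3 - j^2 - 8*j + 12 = (j + 3)*(j^2 - 4*j + 4) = (j - 2)*(j + 3)*(j - 2)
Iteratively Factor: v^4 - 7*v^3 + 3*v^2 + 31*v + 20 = (v - 5)*(v^3 - 2*v^2 - 7*v - 4) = (v - 5)*(v - 4)*(v^2 + 2*v + 1) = (v - 5)*(v - 4)*(v + 1)*(v + 1)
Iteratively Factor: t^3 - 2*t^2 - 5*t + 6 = (t + 2)*(t^2 - 4*t + 3) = (t - 3)*(t + 2)*(t - 1)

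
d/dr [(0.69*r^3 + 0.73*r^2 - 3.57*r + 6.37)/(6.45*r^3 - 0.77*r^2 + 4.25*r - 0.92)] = (-5.2398*r^4 + 51.918*r^3 - 124.8103*r^2 + 8.4666*r - 23.7881)/(41.6025*r^6 - 9.933*r^5 + 55.4179*r^4 - 18.413*r^3 + 19.4793*r^2 - 7.82*r + 0.8464)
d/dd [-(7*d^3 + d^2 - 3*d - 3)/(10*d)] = (-14*d^3 - d^2 - 3)/(10*d^2)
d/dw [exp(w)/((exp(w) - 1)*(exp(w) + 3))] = (-exp(2*w) - 3)*exp(w)/(exp(4*w) + 4*exp(3*w) - 2*exp(2*w) - 12*exp(w) + 9)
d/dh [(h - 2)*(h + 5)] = 2*h + 3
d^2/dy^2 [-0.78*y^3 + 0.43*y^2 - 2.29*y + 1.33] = 0.86 - 4.68*y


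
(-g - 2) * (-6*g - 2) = 6*g^2 + 14*g + 4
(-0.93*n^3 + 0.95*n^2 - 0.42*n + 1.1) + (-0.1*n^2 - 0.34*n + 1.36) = -0.93*n^3 + 0.85*n^2 - 0.76*n + 2.46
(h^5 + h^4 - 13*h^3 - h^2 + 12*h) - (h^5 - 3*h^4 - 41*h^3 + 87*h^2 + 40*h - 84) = 4*h^4 + 28*h^3 - 88*h^2 - 28*h + 84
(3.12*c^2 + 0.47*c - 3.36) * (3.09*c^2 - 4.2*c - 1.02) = 9.6408*c^4 - 11.6517*c^3 - 15.5388*c^2 + 13.6326*c + 3.4272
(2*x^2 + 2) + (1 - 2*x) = 2*x^2 - 2*x + 3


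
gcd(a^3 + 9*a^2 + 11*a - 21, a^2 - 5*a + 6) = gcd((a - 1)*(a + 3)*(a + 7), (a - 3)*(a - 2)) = 1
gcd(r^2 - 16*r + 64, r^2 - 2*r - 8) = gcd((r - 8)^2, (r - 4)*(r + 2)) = 1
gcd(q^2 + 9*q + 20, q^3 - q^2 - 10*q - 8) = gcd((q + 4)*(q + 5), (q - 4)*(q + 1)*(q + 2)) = 1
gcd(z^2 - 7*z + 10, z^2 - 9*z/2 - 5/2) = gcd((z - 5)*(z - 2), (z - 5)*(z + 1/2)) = z - 5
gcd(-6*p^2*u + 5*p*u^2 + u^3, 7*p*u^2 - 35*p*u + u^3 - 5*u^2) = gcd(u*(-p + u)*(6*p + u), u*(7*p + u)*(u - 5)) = u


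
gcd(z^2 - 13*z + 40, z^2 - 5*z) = z - 5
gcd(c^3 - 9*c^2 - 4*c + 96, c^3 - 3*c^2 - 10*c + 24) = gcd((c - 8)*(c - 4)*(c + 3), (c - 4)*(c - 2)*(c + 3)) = c^2 - c - 12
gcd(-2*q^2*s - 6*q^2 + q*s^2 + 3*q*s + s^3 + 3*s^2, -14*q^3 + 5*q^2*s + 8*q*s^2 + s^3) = 2*q^2 - q*s - s^2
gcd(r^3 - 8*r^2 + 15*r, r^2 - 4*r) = r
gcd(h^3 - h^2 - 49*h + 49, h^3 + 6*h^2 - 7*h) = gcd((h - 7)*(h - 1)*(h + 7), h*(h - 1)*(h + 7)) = h^2 + 6*h - 7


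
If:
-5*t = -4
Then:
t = 4/5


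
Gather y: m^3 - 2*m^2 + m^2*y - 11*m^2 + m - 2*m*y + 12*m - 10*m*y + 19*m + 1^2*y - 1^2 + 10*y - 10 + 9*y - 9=m^3 - 13*m^2 + 32*m + y*(m^2 - 12*m + 20) - 20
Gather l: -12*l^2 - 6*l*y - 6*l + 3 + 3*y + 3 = -12*l^2 + l*(-6*y - 6) + 3*y + 6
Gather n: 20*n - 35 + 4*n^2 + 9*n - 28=4*n^2 + 29*n - 63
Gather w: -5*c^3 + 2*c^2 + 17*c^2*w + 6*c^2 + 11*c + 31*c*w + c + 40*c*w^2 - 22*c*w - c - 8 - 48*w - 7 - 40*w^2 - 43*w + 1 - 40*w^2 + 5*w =-5*c^3 + 8*c^2 + 11*c + w^2*(40*c - 80) + w*(17*c^2 + 9*c - 86) - 14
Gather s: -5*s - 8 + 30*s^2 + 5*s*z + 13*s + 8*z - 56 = 30*s^2 + s*(5*z + 8) + 8*z - 64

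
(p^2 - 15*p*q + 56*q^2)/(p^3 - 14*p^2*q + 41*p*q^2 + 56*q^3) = 1/(p + q)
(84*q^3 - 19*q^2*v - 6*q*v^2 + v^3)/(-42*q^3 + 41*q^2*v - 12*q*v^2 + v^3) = (-4*q - v)/(2*q - v)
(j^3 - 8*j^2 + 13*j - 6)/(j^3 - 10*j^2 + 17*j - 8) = (j - 6)/(j - 8)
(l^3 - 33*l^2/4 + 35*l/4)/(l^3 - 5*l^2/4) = (l - 7)/l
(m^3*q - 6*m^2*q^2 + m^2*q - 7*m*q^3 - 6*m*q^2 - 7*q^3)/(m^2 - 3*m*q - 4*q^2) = q*(-m^2 + 7*m*q - m + 7*q)/(-m + 4*q)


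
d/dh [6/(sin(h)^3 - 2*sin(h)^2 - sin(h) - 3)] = 6*(-3*sin(h)^2 + 4*sin(h) + 1)*cos(h)/(sin(h)*cos(h)^2 - 2*cos(h)^2 + 5)^2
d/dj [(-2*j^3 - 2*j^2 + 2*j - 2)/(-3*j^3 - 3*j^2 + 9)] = 2*(2*j^3 - 11*j^2 - 8*j + 3)/(3*(j^6 + 2*j^5 + j^4 - 6*j^3 - 6*j^2 + 9))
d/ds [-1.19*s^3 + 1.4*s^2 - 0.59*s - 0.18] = -3.57*s^2 + 2.8*s - 0.59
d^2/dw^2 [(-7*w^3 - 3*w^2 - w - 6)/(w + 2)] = 2*(-7*w^3 - 42*w^2 - 84*w - 16)/(w^3 + 6*w^2 + 12*w + 8)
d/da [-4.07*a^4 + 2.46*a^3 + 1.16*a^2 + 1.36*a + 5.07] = -16.28*a^3 + 7.38*a^2 + 2.32*a + 1.36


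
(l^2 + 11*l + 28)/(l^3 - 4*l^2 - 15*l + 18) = (l^2 + 11*l + 28)/(l^3 - 4*l^2 - 15*l + 18)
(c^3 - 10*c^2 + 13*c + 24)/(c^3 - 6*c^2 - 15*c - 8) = (c - 3)/(c + 1)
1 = 1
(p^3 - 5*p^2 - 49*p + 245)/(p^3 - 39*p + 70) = (p - 7)/(p - 2)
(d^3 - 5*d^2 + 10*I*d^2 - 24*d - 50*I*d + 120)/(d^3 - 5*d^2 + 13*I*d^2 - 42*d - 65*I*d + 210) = (d + 4*I)/(d + 7*I)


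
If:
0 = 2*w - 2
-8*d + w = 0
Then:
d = 1/8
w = 1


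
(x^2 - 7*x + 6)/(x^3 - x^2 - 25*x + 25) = (x - 6)/(x^2 - 25)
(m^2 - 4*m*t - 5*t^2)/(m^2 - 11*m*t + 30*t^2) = (-m - t)/(-m + 6*t)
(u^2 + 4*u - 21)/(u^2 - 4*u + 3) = (u + 7)/(u - 1)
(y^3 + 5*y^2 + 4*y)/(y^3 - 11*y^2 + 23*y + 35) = y*(y + 4)/(y^2 - 12*y + 35)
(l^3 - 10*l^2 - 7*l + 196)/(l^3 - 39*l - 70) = (l^2 - 3*l - 28)/(l^2 + 7*l + 10)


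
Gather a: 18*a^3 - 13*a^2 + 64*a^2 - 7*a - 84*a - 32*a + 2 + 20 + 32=18*a^3 + 51*a^2 - 123*a + 54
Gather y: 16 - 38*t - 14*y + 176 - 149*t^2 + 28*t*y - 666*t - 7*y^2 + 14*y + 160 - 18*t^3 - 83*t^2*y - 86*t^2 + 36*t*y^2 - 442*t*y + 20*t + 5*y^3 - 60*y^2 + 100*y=-18*t^3 - 235*t^2 - 684*t + 5*y^3 + y^2*(36*t - 67) + y*(-83*t^2 - 414*t + 100) + 352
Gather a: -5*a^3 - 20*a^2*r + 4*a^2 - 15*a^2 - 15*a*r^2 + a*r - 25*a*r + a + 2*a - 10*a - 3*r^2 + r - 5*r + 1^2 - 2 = -5*a^3 + a^2*(-20*r - 11) + a*(-15*r^2 - 24*r - 7) - 3*r^2 - 4*r - 1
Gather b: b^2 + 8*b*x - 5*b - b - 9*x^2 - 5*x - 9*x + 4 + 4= b^2 + b*(8*x - 6) - 9*x^2 - 14*x + 8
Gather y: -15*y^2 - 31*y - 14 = -15*y^2 - 31*y - 14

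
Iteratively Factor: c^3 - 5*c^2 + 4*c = (c)*(c^2 - 5*c + 4) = c*(c - 4)*(c - 1)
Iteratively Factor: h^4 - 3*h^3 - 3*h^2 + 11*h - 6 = (h - 3)*(h^3 - 3*h + 2) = (h - 3)*(h - 1)*(h^2 + h - 2) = (h - 3)*(h - 1)^2*(h + 2)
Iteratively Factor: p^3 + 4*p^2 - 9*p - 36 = (p - 3)*(p^2 + 7*p + 12) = (p - 3)*(p + 3)*(p + 4)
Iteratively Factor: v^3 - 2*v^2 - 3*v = (v + 1)*(v^2 - 3*v) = (v - 3)*(v + 1)*(v)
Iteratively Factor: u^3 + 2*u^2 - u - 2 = (u - 1)*(u^2 + 3*u + 2) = (u - 1)*(u + 2)*(u + 1)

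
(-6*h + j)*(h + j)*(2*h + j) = -12*h^3 - 16*h^2*j - 3*h*j^2 + j^3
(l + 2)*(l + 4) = l^2 + 6*l + 8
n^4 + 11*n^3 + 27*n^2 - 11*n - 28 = (n - 1)*(n + 1)*(n + 4)*(n + 7)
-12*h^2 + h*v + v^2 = (-3*h + v)*(4*h + v)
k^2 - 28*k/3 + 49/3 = (k - 7)*(k - 7/3)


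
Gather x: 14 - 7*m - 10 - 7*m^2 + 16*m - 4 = -7*m^2 + 9*m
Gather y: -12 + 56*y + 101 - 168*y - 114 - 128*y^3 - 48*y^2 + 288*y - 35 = -128*y^3 - 48*y^2 + 176*y - 60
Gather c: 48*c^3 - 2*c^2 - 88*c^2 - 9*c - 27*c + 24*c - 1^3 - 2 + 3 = 48*c^3 - 90*c^2 - 12*c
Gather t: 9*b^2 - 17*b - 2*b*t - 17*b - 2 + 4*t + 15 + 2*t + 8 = 9*b^2 - 34*b + t*(6 - 2*b) + 21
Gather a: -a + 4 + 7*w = -a + 7*w + 4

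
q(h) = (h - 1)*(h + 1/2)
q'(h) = 2*h - 1/2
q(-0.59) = 0.14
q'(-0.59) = -1.68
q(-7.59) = 60.90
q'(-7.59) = -15.68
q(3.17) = 7.96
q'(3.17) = 5.84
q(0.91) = -0.13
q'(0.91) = 1.32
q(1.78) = 1.78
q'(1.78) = 3.06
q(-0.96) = 0.90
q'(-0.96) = -2.42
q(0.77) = -0.29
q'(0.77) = 1.04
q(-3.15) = 11.00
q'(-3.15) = -6.80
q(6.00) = 32.50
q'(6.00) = 11.50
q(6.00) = 32.50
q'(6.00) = 11.50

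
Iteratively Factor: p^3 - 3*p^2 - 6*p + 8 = (p + 2)*(p^2 - 5*p + 4) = (p - 4)*(p + 2)*(p - 1)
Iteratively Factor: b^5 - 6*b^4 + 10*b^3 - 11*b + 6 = (b + 1)*(b^4 - 7*b^3 + 17*b^2 - 17*b + 6) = (b - 1)*(b + 1)*(b^3 - 6*b^2 + 11*b - 6) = (b - 2)*(b - 1)*(b + 1)*(b^2 - 4*b + 3) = (b - 3)*(b - 2)*(b - 1)*(b + 1)*(b - 1)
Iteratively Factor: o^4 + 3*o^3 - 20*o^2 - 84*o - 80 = (o + 2)*(o^3 + o^2 - 22*o - 40) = (o + 2)*(o + 4)*(o^2 - 3*o - 10) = (o + 2)^2*(o + 4)*(o - 5)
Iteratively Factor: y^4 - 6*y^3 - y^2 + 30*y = (y - 3)*(y^3 - 3*y^2 - 10*y) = y*(y - 3)*(y^2 - 3*y - 10) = y*(y - 5)*(y - 3)*(y + 2)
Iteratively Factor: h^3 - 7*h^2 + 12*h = (h - 3)*(h^2 - 4*h) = h*(h - 3)*(h - 4)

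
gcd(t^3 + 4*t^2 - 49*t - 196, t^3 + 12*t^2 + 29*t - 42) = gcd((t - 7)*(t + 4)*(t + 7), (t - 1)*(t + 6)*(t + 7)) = t + 7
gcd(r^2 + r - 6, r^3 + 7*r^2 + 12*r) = r + 3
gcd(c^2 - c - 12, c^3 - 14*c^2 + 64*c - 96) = c - 4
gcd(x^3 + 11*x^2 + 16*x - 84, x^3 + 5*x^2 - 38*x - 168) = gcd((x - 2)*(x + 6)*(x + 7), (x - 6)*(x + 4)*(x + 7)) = x + 7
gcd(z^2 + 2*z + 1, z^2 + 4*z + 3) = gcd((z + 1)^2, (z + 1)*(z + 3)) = z + 1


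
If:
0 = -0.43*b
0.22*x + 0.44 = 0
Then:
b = 0.00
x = -2.00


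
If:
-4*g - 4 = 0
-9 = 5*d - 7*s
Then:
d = 7*s/5 - 9/5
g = -1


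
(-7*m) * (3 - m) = 7*m^2 - 21*m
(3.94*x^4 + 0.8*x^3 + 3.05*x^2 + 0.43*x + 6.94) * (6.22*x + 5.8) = 24.5068*x^5 + 27.828*x^4 + 23.611*x^3 + 20.3646*x^2 + 45.6608*x + 40.252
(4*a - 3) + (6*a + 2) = 10*a - 1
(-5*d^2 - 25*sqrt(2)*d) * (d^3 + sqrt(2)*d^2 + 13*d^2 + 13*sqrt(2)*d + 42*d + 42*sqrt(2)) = -5*d^5 - 65*d^4 - 30*sqrt(2)*d^4 - 390*sqrt(2)*d^3 - 260*d^3 - 1260*sqrt(2)*d^2 - 650*d^2 - 2100*d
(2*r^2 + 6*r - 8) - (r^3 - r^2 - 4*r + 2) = -r^3 + 3*r^2 + 10*r - 10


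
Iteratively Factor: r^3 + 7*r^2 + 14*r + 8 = (r + 2)*(r^2 + 5*r + 4) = (r + 1)*(r + 2)*(r + 4)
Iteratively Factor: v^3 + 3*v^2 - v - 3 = (v + 3)*(v^2 - 1) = (v - 1)*(v + 3)*(v + 1)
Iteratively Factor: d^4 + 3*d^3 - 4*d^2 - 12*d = (d)*(d^3 + 3*d^2 - 4*d - 12) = d*(d + 3)*(d^2 - 4) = d*(d - 2)*(d + 3)*(d + 2)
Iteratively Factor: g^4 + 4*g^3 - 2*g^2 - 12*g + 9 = (g - 1)*(g^3 + 5*g^2 + 3*g - 9) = (g - 1)^2*(g^2 + 6*g + 9) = (g - 1)^2*(g + 3)*(g + 3)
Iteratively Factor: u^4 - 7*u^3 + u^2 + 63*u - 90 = (u - 3)*(u^3 - 4*u^2 - 11*u + 30) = (u - 5)*(u - 3)*(u^2 + u - 6) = (u - 5)*(u - 3)*(u - 2)*(u + 3)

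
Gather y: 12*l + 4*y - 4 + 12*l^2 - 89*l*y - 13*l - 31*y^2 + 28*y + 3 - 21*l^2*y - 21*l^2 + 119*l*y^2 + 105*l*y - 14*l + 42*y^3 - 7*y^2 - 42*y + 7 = -9*l^2 - 15*l + 42*y^3 + y^2*(119*l - 38) + y*(-21*l^2 + 16*l - 10) + 6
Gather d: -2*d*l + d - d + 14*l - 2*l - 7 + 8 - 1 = -2*d*l + 12*l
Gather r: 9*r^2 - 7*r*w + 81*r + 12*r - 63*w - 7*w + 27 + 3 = 9*r^2 + r*(93 - 7*w) - 70*w + 30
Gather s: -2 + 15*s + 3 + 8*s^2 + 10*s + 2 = 8*s^2 + 25*s + 3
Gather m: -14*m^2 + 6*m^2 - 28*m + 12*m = -8*m^2 - 16*m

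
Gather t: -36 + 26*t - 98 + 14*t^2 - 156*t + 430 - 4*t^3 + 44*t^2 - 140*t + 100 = -4*t^3 + 58*t^2 - 270*t + 396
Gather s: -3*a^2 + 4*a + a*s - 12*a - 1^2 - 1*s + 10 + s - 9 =-3*a^2 + a*s - 8*a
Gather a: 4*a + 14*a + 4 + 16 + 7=18*a + 27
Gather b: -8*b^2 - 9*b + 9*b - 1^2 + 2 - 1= -8*b^2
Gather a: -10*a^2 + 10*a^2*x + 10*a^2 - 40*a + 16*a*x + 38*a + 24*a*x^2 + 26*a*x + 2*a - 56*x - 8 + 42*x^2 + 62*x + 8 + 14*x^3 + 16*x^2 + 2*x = 10*a^2*x + a*(24*x^2 + 42*x) + 14*x^3 + 58*x^2 + 8*x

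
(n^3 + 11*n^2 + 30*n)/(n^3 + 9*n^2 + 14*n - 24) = n*(n + 5)/(n^2 + 3*n - 4)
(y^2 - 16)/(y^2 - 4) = (y^2 - 16)/(y^2 - 4)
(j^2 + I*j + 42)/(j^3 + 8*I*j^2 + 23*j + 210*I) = (j - 6*I)/(j^2 + I*j + 30)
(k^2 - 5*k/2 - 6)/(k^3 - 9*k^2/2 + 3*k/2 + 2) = (2*k + 3)/(2*k^2 - k - 1)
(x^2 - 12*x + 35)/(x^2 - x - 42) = (x - 5)/(x + 6)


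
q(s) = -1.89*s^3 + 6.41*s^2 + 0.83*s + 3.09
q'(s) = -5.67*s^2 + 12.82*s + 0.83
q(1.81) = 14.38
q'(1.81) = 5.46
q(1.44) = 11.93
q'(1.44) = 7.53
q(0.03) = 3.12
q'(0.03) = 1.21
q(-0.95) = 9.71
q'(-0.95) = -16.47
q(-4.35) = 276.34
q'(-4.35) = -162.23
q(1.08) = 9.08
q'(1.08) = 8.06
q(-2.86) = 97.36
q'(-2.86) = -82.21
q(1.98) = 15.19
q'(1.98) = 3.98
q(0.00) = 3.09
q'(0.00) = 0.83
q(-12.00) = 4182.09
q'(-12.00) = -969.49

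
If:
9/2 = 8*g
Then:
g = 9/16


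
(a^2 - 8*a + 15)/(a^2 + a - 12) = (a - 5)/(a + 4)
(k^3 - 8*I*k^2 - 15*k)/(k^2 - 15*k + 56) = k*(k^2 - 8*I*k - 15)/(k^2 - 15*k + 56)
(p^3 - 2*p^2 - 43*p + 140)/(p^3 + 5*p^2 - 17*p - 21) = (p^2 - 9*p + 20)/(p^2 - 2*p - 3)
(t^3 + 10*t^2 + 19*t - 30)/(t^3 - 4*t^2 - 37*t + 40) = (t + 6)/(t - 8)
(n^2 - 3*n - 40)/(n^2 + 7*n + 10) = (n - 8)/(n + 2)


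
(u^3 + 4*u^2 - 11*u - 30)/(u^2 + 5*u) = u - 1 - 6/u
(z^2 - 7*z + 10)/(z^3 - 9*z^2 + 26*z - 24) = (z - 5)/(z^2 - 7*z + 12)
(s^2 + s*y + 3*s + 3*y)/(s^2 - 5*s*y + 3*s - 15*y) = (-s - y)/(-s + 5*y)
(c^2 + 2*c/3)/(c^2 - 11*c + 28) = c*(3*c + 2)/(3*(c^2 - 11*c + 28))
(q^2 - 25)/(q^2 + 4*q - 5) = (q - 5)/(q - 1)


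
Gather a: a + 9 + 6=a + 15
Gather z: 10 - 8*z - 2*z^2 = -2*z^2 - 8*z + 10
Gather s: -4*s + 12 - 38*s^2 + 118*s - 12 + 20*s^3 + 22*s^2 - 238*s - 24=20*s^3 - 16*s^2 - 124*s - 24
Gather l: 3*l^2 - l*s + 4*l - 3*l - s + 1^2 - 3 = 3*l^2 + l*(1 - s) - s - 2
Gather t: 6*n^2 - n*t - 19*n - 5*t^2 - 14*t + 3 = 6*n^2 - 19*n - 5*t^2 + t*(-n - 14) + 3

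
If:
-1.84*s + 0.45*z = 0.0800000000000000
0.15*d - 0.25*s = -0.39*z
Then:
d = -2.19239130434783*z - 0.072463768115942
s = 0.244565217391304*z - 0.0434782608695652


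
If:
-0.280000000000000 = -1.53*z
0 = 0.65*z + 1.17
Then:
No Solution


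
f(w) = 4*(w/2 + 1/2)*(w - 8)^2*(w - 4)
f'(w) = 4*(w/2 + 1/2)*(w - 8)^2 + 4*(w/2 + 1/2)*(w - 4)*(2*w - 16) + 2*(w - 8)^2*(w - 4) = 8*w^3 - 114*w^2 + 432*w - 256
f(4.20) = 30.04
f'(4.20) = 140.14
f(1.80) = -473.58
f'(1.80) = 198.90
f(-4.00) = 6912.00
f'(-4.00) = -4320.00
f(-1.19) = 166.56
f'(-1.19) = -945.00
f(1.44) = -537.61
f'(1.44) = 153.58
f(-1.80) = 891.25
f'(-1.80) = -1449.62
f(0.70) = -597.91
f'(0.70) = -6.72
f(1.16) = -574.00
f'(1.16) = 104.21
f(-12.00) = 140800.00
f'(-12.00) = -35680.00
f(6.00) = 112.00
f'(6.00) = -40.00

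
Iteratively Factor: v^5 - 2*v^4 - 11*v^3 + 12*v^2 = (v + 3)*(v^4 - 5*v^3 + 4*v^2) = v*(v + 3)*(v^3 - 5*v^2 + 4*v) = v^2*(v + 3)*(v^2 - 5*v + 4) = v^2*(v - 4)*(v + 3)*(v - 1)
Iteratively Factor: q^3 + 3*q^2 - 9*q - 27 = (q + 3)*(q^2 - 9) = (q - 3)*(q + 3)*(q + 3)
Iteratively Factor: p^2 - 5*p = (p - 5)*(p)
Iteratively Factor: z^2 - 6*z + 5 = (z - 1)*(z - 5)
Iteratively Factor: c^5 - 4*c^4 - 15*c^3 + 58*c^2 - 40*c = (c)*(c^4 - 4*c^3 - 15*c^2 + 58*c - 40) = c*(c - 2)*(c^3 - 2*c^2 - 19*c + 20) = c*(c - 5)*(c - 2)*(c^2 + 3*c - 4) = c*(c - 5)*(c - 2)*(c + 4)*(c - 1)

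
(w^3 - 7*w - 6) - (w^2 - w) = w^3 - w^2 - 6*w - 6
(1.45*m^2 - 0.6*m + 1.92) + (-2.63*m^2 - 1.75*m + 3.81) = -1.18*m^2 - 2.35*m + 5.73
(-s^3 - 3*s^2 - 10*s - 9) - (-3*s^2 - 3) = -s^3 - 10*s - 6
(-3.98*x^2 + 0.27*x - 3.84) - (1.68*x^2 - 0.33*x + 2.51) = -5.66*x^2 + 0.6*x - 6.35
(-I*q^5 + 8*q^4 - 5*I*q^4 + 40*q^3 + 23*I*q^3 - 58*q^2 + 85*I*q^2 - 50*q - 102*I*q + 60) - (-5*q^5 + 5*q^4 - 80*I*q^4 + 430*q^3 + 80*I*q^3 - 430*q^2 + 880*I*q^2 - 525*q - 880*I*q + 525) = 5*q^5 - I*q^5 + 3*q^4 + 75*I*q^4 - 390*q^3 - 57*I*q^3 + 372*q^2 - 795*I*q^2 + 475*q + 778*I*q - 465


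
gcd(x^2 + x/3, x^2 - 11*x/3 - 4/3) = x + 1/3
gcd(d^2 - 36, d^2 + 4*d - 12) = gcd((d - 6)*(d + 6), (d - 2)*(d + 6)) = d + 6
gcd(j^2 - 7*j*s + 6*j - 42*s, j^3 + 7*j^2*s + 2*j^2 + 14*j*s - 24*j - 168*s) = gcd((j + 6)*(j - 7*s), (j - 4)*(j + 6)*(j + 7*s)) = j + 6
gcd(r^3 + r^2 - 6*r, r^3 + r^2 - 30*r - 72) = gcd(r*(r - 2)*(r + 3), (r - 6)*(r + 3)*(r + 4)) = r + 3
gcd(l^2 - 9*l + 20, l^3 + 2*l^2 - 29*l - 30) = l - 5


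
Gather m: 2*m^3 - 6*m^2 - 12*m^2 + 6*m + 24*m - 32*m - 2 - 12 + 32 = 2*m^3 - 18*m^2 - 2*m + 18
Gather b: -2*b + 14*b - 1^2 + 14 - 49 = 12*b - 36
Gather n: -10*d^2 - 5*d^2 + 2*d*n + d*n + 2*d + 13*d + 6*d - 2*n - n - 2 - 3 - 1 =-15*d^2 + 21*d + n*(3*d - 3) - 6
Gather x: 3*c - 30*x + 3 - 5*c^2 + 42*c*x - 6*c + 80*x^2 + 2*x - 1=-5*c^2 - 3*c + 80*x^2 + x*(42*c - 28) + 2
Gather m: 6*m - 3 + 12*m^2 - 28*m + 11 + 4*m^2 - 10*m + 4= 16*m^2 - 32*m + 12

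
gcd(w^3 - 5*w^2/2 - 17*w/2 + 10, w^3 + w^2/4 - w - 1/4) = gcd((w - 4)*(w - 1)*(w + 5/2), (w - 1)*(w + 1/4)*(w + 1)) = w - 1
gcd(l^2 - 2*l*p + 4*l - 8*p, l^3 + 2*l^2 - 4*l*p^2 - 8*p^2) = -l + 2*p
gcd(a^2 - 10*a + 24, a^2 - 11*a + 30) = a - 6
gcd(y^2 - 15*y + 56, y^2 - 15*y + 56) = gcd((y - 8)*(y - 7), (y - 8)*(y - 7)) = y^2 - 15*y + 56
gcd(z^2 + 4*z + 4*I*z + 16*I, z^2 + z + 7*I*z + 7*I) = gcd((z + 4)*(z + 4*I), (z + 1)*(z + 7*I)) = 1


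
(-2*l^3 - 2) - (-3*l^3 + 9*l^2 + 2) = l^3 - 9*l^2 - 4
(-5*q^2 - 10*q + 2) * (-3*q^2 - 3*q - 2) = 15*q^4 + 45*q^3 + 34*q^2 + 14*q - 4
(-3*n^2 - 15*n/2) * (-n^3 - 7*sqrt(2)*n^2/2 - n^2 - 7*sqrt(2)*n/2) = 3*n^5 + 21*n^4/2 + 21*sqrt(2)*n^4/2 + 15*n^3/2 + 147*sqrt(2)*n^3/4 + 105*sqrt(2)*n^2/4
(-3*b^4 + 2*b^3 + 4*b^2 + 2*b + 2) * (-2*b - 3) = 6*b^5 + 5*b^4 - 14*b^3 - 16*b^2 - 10*b - 6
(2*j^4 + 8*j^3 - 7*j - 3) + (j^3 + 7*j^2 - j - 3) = 2*j^4 + 9*j^3 + 7*j^2 - 8*j - 6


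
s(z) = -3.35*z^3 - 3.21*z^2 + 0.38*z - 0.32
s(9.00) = -2699.06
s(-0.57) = -0.96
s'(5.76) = -370.03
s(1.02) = -6.83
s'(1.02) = -16.62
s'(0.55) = -6.19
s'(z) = -10.05*z^2 - 6.42*z + 0.38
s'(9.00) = -871.45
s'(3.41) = -138.37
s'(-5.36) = -253.94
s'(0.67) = -8.43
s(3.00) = -118.52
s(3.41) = -169.18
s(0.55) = -1.64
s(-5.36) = 421.29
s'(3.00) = -109.33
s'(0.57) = -6.54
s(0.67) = -2.51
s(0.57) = -1.77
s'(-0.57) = 0.77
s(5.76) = -744.83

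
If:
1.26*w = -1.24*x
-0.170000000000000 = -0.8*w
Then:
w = 0.21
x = -0.22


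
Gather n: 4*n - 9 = 4*n - 9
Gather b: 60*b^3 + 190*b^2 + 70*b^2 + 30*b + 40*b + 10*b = 60*b^3 + 260*b^2 + 80*b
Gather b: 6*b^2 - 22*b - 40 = 6*b^2 - 22*b - 40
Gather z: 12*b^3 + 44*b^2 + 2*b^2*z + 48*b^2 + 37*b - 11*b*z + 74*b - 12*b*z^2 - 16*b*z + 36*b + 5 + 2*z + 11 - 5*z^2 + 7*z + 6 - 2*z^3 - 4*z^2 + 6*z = 12*b^3 + 92*b^2 + 147*b - 2*z^3 + z^2*(-12*b - 9) + z*(2*b^2 - 27*b + 15) + 22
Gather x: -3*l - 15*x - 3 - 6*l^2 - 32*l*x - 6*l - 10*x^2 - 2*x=-6*l^2 - 9*l - 10*x^2 + x*(-32*l - 17) - 3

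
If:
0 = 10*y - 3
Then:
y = 3/10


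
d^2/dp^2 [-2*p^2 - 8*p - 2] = -4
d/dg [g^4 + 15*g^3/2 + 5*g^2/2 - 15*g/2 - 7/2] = 4*g^3 + 45*g^2/2 + 5*g - 15/2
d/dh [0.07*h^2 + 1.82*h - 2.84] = 0.14*h + 1.82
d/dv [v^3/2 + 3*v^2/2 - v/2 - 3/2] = 3*v^2/2 + 3*v - 1/2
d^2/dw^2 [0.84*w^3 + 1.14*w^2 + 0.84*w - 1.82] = 5.04*w + 2.28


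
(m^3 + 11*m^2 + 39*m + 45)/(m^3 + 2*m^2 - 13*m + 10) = (m^2 + 6*m + 9)/(m^2 - 3*m + 2)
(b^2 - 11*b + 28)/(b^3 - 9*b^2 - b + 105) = (b - 4)/(b^2 - 2*b - 15)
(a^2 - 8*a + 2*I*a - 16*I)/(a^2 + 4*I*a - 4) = (a - 8)/(a + 2*I)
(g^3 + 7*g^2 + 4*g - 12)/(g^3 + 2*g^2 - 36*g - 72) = (g - 1)/(g - 6)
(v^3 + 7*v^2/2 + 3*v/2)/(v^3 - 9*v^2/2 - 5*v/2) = (v + 3)/(v - 5)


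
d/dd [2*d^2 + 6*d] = 4*d + 6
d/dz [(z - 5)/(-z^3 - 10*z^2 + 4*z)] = (-z*(z^2 + 10*z - 4) + (z - 5)*(3*z^2 + 20*z - 4))/(z^2*(z^2 + 10*z - 4)^2)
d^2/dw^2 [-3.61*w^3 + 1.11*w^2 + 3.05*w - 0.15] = 2.22 - 21.66*w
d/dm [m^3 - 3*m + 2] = 3*m^2 - 3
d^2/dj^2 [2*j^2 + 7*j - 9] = 4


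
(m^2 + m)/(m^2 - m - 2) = m/(m - 2)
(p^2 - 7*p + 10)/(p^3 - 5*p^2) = (p - 2)/p^2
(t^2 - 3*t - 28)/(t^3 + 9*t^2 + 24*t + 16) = (t - 7)/(t^2 + 5*t + 4)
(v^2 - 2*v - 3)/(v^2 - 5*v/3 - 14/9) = 9*(-v^2 + 2*v + 3)/(-9*v^2 + 15*v + 14)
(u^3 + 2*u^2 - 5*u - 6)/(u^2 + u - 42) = (u^3 + 2*u^2 - 5*u - 6)/(u^2 + u - 42)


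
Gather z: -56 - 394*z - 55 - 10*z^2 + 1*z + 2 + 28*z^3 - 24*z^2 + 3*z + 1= 28*z^3 - 34*z^2 - 390*z - 108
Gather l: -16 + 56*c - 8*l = 56*c - 8*l - 16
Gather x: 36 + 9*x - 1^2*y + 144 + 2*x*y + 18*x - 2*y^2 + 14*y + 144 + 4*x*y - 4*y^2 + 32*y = x*(6*y + 27) - 6*y^2 + 45*y + 324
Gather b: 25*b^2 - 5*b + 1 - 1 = 25*b^2 - 5*b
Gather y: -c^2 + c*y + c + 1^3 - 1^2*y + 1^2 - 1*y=-c^2 + c + y*(c - 2) + 2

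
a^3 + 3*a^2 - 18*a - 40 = (a - 4)*(a + 2)*(a + 5)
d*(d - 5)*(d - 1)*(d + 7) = d^4 + d^3 - 37*d^2 + 35*d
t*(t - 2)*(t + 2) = t^3 - 4*t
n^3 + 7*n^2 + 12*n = n*(n + 3)*(n + 4)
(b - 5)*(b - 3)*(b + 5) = b^3 - 3*b^2 - 25*b + 75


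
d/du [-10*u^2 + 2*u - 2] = 2 - 20*u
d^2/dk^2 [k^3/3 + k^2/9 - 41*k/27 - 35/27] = 2*k + 2/9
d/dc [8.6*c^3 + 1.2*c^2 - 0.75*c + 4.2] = 25.8*c^2 + 2.4*c - 0.75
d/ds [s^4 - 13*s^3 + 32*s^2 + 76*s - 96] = 4*s^3 - 39*s^2 + 64*s + 76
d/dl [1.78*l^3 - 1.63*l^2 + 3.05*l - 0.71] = 5.34*l^2 - 3.26*l + 3.05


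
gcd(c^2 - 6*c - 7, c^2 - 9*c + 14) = c - 7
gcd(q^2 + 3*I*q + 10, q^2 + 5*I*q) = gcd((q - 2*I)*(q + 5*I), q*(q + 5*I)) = q + 5*I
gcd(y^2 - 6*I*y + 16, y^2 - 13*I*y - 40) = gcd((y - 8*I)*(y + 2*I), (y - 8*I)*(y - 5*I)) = y - 8*I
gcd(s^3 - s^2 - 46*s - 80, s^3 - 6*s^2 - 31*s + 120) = s^2 - 3*s - 40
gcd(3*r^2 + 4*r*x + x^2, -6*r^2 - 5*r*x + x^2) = r + x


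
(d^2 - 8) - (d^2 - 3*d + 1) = 3*d - 9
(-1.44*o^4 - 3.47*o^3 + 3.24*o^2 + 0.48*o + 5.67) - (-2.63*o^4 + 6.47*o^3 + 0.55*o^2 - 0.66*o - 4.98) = 1.19*o^4 - 9.94*o^3 + 2.69*o^2 + 1.14*o + 10.65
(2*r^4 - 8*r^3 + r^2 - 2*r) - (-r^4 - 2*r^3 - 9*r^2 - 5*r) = 3*r^4 - 6*r^3 + 10*r^2 + 3*r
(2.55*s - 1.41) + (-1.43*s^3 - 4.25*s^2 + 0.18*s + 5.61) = -1.43*s^3 - 4.25*s^2 + 2.73*s + 4.2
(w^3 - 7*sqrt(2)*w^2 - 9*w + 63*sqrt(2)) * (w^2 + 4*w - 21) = w^5 - 7*sqrt(2)*w^4 + 4*w^4 - 28*sqrt(2)*w^3 - 30*w^3 - 36*w^2 + 210*sqrt(2)*w^2 + 189*w + 252*sqrt(2)*w - 1323*sqrt(2)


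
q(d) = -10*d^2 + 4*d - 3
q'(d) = 4 - 20*d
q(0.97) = -8.53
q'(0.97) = -15.40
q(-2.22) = -61.16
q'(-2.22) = 48.40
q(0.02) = -2.92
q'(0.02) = 3.60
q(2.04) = -36.46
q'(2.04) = -36.80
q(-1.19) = -21.92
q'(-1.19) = 27.80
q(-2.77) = -90.81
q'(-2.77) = 59.40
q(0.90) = -7.50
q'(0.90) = -14.00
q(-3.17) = -116.17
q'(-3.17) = 67.40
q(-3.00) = -105.00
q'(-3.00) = 64.00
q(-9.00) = -849.00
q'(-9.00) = 184.00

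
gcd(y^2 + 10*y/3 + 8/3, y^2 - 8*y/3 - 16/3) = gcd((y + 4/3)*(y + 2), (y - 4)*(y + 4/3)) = y + 4/3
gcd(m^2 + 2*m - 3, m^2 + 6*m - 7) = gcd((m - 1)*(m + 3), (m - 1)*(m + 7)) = m - 1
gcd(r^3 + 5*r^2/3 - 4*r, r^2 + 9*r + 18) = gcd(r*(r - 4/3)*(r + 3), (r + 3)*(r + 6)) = r + 3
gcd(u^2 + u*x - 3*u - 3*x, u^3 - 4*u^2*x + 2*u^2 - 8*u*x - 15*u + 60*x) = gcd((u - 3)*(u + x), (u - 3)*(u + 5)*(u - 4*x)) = u - 3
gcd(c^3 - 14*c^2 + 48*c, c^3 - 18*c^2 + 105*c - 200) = c - 8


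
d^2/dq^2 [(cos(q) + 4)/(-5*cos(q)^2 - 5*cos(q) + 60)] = (cos(q)^2 + 3*cos(q) - 2)/(5*(cos(q) - 3)^3)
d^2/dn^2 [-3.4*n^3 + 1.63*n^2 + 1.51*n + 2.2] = 3.26 - 20.4*n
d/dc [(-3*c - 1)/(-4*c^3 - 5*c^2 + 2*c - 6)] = (-24*c^3 - 27*c^2 - 10*c + 20)/(16*c^6 + 40*c^5 + 9*c^4 + 28*c^3 + 64*c^2 - 24*c + 36)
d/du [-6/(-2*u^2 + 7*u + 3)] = 6*(7 - 4*u)/(-2*u^2 + 7*u + 3)^2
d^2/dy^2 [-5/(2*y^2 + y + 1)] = 10*(4*y^2 + 2*y - (4*y + 1)^2 + 2)/(2*y^2 + y + 1)^3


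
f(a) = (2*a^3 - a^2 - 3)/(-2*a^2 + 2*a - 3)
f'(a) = (4*a - 2)*(2*a^3 - a^2 - 3)/(-2*a^2 + 2*a - 3)^2 + (6*a^2 - 2*a)/(-2*a^2 + 2*a - 3)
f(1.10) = 0.48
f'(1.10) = -1.93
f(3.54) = -3.49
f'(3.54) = -1.22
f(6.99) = -7.28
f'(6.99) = -1.04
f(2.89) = -2.65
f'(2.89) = -1.36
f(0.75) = 1.04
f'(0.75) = -1.11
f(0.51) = 1.20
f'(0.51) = -0.24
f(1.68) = -0.69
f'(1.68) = -1.95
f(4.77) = -4.91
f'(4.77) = -1.11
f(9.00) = -9.35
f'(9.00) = -1.02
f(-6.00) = 5.41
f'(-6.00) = -1.00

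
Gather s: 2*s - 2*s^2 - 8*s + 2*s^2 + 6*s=0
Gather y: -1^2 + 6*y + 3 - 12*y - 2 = -6*y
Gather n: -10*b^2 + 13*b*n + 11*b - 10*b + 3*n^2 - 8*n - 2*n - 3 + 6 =-10*b^2 + b + 3*n^2 + n*(13*b - 10) + 3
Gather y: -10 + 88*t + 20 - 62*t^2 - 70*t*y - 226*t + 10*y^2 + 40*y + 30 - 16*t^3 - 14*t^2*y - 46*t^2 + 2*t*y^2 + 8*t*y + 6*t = -16*t^3 - 108*t^2 - 132*t + y^2*(2*t + 10) + y*(-14*t^2 - 62*t + 40) + 40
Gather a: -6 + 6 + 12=12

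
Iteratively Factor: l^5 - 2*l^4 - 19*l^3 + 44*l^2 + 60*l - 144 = (l + 4)*(l^4 - 6*l^3 + 5*l^2 + 24*l - 36) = (l - 3)*(l + 4)*(l^3 - 3*l^2 - 4*l + 12) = (l - 3)*(l + 2)*(l + 4)*(l^2 - 5*l + 6) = (l - 3)^2*(l + 2)*(l + 4)*(l - 2)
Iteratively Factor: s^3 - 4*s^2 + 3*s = (s - 3)*(s^2 - s) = s*(s - 3)*(s - 1)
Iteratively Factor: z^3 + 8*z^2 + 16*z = (z + 4)*(z^2 + 4*z) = (z + 4)^2*(z)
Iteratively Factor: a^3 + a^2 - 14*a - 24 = (a + 3)*(a^2 - 2*a - 8) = (a - 4)*(a + 3)*(a + 2)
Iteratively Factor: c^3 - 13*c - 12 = (c + 1)*(c^2 - c - 12) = (c + 1)*(c + 3)*(c - 4)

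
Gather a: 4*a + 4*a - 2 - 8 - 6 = 8*a - 16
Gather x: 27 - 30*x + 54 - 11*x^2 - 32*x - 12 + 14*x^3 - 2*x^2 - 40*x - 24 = 14*x^3 - 13*x^2 - 102*x + 45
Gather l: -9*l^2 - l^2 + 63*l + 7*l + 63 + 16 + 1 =-10*l^2 + 70*l + 80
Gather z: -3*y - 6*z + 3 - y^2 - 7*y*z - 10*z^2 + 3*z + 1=-y^2 - 3*y - 10*z^2 + z*(-7*y - 3) + 4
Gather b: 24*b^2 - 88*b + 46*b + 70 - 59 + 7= 24*b^2 - 42*b + 18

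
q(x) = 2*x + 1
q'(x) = 2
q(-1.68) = -2.36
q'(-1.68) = 2.00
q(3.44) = 7.88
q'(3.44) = 2.00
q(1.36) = 3.72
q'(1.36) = 2.00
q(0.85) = 2.70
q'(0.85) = 2.00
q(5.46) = 11.92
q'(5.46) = 2.00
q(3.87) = 8.74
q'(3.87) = 2.00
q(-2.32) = -3.64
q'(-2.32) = 2.00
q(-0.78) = -0.56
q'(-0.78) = 2.00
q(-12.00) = -23.00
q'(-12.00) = 2.00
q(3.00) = 7.00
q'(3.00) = 2.00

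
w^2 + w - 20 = (w - 4)*(w + 5)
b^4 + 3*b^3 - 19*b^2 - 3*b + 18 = (b - 3)*(b - 1)*(b + 1)*(b + 6)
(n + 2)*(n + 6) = n^2 + 8*n + 12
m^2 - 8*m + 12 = (m - 6)*(m - 2)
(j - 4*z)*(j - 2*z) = j^2 - 6*j*z + 8*z^2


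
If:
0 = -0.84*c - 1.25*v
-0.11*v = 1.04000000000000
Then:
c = 14.07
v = -9.45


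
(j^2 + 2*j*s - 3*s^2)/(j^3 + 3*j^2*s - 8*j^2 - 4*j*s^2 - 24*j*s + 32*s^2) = (j + 3*s)/(j^2 + 4*j*s - 8*j - 32*s)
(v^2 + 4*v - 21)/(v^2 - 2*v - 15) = (-v^2 - 4*v + 21)/(-v^2 + 2*v + 15)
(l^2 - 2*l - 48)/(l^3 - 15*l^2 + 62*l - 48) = (l + 6)/(l^2 - 7*l + 6)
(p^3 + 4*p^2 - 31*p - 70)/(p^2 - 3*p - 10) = p + 7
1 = 1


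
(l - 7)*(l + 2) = l^2 - 5*l - 14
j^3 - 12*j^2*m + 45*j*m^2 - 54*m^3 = (j - 6*m)*(j - 3*m)^2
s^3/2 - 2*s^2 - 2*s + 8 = (s/2 + 1)*(s - 4)*(s - 2)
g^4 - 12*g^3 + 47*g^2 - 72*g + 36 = (g - 6)*(g - 3)*(g - 2)*(g - 1)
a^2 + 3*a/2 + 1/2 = (a + 1/2)*(a + 1)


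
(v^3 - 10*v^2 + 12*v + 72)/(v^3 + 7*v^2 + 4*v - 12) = (v^2 - 12*v + 36)/(v^2 + 5*v - 6)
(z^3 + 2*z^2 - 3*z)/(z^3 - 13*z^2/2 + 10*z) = 2*(z^2 + 2*z - 3)/(2*z^2 - 13*z + 20)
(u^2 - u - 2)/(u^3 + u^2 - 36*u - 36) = (u - 2)/(u^2 - 36)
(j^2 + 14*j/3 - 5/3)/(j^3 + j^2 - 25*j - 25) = (j - 1/3)/(j^2 - 4*j - 5)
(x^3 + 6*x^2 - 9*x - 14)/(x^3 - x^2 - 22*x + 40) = (x^2 + 8*x + 7)/(x^2 + x - 20)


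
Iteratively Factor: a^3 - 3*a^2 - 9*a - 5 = (a + 1)*(a^2 - 4*a - 5) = (a + 1)^2*(a - 5)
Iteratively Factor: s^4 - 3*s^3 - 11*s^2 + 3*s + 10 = (s - 5)*(s^3 + 2*s^2 - s - 2) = (s - 5)*(s + 1)*(s^2 + s - 2) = (s - 5)*(s - 1)*(s + 1)*(s + 2)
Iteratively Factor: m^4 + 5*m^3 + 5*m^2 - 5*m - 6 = (m + 3)*(m^3 + 2*m^2 - m - 2) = (m - 1)*(m + 3)*(m^2 + 3*m + 2) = (m - 1)*(m + 1)*(m + 3)*(m + 2)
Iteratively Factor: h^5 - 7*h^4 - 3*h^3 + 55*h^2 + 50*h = (h - 5)*(h^4 - 2*h^3 - 13*h^2 - 10*h) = (h - 5)^2*(h^3 + 3*h^2 + 2*h) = (h - 5)^2*(h + 1)*(h^2 + 2*h) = h*(h - 5)^2*(h + 1)*(h + 2)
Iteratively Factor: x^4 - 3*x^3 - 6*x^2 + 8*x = (x - 4)*(x^3 + x^2 - 2*x) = (x - 4)*(x - 1)*(x^2 + 2*x) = (x - 4)*(x - 1)*(x + 2)*(x)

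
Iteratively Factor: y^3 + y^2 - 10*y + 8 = (y - 2)*(y^2 + 3*y - 4) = (y - 2)*(y - 1)*(y + 4)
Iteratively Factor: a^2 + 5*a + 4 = (a + 4)*(a + 1)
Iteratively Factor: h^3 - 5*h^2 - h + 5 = (h - 1)*(h^2 - 4*h - 5) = (h - 5)*(h - 1)*(h + 1)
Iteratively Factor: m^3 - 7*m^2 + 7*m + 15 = (m - 3)*(m^2 - 4*m - 5) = (m - 3)*(m + 1)*(m - 5)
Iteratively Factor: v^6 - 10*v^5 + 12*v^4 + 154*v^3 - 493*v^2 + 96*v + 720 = (v + 4)*(v^5 - 14*v^4 + 68*v^3 - 118*v^2 - 21*v + 180) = (v + 1)*(v + 4)*(v^4 - 15*v^3 + 83*v^2 - 201*v + 180) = (v - 3)*(v + 1)*(v + 4)*(v^3 - 12*v^2 + 47*v - 60) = (v - 4)*(v - 3)*(v + 1)*(v + 4)*(v^2 - 8*v + 15) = (v - 4)*(v - 3)^2*(v + 1)*(v + 4)*(v - 5)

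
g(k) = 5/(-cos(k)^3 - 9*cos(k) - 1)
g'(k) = 5*(-3*sin(k)*cos(k)^2 - 9*sin(k))/(-cos(k)^3 - 9*cos(k) - 1)^2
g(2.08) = 1.43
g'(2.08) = -3.46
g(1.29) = -1.42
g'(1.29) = -3.59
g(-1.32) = -1.54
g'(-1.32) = 4.21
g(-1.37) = -1.78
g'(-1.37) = 5.69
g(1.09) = -0.95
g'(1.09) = -1.54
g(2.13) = 1.27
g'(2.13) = -2.71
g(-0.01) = -0.45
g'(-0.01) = 0.00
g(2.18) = 1.15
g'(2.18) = -2.18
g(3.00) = 0.56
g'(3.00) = -0.11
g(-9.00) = 0.63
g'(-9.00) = 0.37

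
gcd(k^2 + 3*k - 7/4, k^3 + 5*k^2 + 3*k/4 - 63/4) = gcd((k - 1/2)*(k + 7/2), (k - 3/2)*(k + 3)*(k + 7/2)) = k + 7/2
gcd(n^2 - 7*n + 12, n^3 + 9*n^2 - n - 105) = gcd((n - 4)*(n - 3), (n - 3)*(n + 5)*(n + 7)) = n - 3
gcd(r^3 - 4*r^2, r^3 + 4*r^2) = r^2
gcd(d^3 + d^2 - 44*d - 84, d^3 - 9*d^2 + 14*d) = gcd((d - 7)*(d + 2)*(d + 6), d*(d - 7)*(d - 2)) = d - 7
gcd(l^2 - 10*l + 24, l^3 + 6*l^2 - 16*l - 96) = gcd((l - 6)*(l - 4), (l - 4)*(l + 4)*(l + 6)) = l - 4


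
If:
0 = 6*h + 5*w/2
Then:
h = -5*w/12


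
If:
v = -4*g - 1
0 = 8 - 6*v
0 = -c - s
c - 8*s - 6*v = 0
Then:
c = 8/9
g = -7/12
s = -8/9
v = 4/3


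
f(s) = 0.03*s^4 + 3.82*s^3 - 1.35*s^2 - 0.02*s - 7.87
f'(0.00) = -0.02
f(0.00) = -7.87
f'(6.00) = 422.26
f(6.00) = 807.41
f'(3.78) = 160.00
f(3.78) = 185.21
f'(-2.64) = 84.77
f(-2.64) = -86.06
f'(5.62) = 368.06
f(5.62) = 657.37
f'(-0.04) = 0.11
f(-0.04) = -7.87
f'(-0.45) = 3.50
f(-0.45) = -8.48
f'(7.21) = 621.23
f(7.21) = 1434.63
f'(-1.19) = 19.22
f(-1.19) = -16.14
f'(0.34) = 0.39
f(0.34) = -7.88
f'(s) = 0.12*s^3 + 11.46*s^2 - 2.7*s - 0.02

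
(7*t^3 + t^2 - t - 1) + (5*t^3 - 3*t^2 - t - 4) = 12*t^3 - 2*t^2 - 2*t - 5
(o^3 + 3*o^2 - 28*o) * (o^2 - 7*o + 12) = o^5 - 4*o^4 - 37*o^3 + 232*o^2 - 336*o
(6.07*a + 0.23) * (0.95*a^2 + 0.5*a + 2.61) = 5.7665*a^3 + 3.2535*a^2 + 15.9577*a + 0.6003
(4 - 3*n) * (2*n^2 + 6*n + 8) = -6*n^3 - 10*n^2 + 32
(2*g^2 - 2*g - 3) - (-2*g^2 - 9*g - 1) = 4*g^2 + 7*g - 2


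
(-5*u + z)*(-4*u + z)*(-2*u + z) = -40*u^3 + 38*u^2*z - 11*u*z^2 + z^3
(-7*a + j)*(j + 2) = -7*a*j - 14*a + j^2 + 2*j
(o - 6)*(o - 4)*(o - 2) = o^3 - 12*o^2 + 44*o - 48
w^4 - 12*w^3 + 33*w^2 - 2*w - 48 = (w - 8)*(w - 3)*(w - 2)*(w + 1)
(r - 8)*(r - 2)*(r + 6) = r^3 - 4*r^2 - 44*r + 96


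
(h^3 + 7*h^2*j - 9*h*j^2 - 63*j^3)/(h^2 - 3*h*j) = h + 10*j + 21*j^2/h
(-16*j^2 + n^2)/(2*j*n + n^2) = (-16*j^2 + n^2)/(n*(2*j + n))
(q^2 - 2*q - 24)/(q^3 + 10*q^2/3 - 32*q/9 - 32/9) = 9*(q - 6)/(9*q^2 - 6*q - 8)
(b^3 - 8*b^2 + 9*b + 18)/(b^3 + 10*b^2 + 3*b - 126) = (b^2 - 5*b - 6)/(b^2 + 13*b + 42)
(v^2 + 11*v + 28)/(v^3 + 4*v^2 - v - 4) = (v + 7)/(v^2 - 1)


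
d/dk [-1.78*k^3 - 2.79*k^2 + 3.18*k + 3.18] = -5.34*k^2 - 5.58*k + 3.18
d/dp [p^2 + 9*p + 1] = 2*p + 9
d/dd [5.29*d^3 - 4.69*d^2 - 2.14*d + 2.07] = 15.87*d^2 - 9.38*d - 2.14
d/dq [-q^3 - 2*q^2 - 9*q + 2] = -3*q^2 - 4*q - 9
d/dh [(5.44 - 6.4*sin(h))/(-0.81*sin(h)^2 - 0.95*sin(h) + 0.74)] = (-5.184*sin(h)^2 + 8.8128*sin(h) + 0.432)*cos(h)/(0.6561*sin(h)^4 + 1.539*sin(h)^3 - 0.2963*sin(h)^2 - 1.406*sin(h) + 0.5476)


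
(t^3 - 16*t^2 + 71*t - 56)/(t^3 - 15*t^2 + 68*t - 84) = (t^2 - 9*t + 8)/(t^2 - 8*t + 12)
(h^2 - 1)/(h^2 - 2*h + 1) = (h + 1)/(h - 1)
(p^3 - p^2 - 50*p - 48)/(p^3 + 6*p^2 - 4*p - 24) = (p^2 - 7*p - 8)/(p^2 - 4)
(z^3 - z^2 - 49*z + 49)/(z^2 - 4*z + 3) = (z^2 - 49)/(z - 3)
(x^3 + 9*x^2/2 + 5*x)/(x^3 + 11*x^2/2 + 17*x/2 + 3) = x*(2*x + 5)/(2*x^2 + 7*x + 3)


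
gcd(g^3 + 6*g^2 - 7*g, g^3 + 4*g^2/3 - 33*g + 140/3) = g + 7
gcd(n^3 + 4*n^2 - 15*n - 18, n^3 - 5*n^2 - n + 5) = n + 1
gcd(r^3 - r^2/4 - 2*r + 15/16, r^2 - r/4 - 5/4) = r - 5/4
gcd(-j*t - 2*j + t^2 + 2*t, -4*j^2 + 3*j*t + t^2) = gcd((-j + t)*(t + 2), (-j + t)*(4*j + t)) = -j + t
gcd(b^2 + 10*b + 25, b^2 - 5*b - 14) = 1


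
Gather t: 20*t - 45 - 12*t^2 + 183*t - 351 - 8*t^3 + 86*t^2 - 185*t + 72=-8*t^3 + 74*t^2 + 18*t - 324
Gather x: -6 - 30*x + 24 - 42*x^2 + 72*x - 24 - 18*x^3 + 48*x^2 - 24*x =-18*x^3 + 6*x^2 + 18*x - 6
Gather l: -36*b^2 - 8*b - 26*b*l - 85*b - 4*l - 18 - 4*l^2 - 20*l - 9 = -36*b^2 - 93*b - 4*l^2 + l*(-26*b - 24) - 27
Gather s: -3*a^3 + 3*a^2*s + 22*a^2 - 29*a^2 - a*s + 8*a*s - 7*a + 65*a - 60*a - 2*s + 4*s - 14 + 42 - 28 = -3*a^3 - 7*a^2 - 2*a + s*(3*a^2 + 7*a + 2)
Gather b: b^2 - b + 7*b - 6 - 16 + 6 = b^2 + 6*b - 16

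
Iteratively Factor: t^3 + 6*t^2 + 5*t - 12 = (t + 4)*(t^2 + 2*t - 3) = (t + 3)*(t + 4)*(t - 1)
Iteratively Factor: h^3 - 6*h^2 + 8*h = (h - 2)*(h^2 - 4*h) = h*(h - 2)*(h - 4)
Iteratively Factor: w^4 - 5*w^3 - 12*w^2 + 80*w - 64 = (w - 1)*(w^3 - 4*w^2 - 16*w + 64) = (w - 4)*(w - 1)*(w^2 - 16) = (w - 4)^2*(w - 1)*(w + 4)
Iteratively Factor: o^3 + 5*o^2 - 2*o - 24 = (o - 2)*(o^2 + 7*o + 12) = (o - 2)*(o + 3)*(o + 4)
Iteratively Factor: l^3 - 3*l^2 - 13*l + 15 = (l - 5)*(l^2 + 2*l - 3) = (l - 5)*(l + 3)*(l - 1)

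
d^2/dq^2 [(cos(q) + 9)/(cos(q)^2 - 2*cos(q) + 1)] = (-71*cos(q)/4 - 20*cos(2*q) - cos(3*q)/4 + 38)/(cos(q) - 1)^4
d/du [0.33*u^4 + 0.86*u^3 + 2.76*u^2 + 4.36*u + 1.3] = 1.32*u^3 + 2.58*u^2 + 5.52*u + 4.36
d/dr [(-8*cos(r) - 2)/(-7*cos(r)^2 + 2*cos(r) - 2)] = 4*(14*cos(r)^2 + 7*cos(r) - 5)*sin(r)/(7*sin(r)^2 + 2*cos(r) - 9)^2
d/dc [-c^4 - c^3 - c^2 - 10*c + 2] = -4*c^3 - 3*c^2 - 2*c - 10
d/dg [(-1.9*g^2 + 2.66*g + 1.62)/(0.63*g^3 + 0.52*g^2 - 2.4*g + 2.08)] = (1.197*g^4 - 3.3516*g^3 + 0.114999999999998*g^2 - 9.5888*g + 9.4208)/(0.3969*g^6 + 0.6552*g^5 - 2.7536*g^4 + 0.1248*g^3 + 7.9232*g^2 - 9.984*g + 4.3264)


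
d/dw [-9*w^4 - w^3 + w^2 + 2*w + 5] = -36*w^3 - 3*w^2 + 2*w + 2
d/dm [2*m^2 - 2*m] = 4*m - 2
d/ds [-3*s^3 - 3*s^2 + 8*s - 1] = -9*s^2 - 6*s + 8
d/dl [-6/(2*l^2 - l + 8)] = 6*(4*l - 1)/(2*l^2 - l + 8)^2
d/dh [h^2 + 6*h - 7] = 2*h + 6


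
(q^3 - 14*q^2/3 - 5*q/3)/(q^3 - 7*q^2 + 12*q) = (3*q^2 - 14*q - 5)/(3*(q^2 - 7*q + 12))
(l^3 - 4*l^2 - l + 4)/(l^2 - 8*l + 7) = (l^2 - 3*l - 4)/(l - 7)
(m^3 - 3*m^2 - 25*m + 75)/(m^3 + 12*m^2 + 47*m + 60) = (m^2 - 8*m + 15)/(m^2 + 7*m + 12)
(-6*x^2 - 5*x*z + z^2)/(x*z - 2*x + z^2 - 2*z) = (-6*x + z)/(z - 2)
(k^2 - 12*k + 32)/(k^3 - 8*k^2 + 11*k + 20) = (k - 8)/(k^2 - 4*k - 5)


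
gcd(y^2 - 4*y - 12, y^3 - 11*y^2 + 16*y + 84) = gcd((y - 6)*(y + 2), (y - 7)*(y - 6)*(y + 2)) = y^2 - 4*y - 12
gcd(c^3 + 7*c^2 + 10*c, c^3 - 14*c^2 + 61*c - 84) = 1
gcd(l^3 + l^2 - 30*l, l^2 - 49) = 1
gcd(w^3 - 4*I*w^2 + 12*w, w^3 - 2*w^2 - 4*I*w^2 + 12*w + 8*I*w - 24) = w^2 - 4*I*w + 12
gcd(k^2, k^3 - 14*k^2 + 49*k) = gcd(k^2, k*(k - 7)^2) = k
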